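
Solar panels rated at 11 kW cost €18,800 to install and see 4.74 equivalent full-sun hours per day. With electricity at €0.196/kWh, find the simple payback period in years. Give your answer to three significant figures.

Daily generation = 11 kW × 4.74 h = 52.14 kWh
Annual generation = 52.14 × 365 = 19031 kWh
Annual savings = 19031 × €0.196 = €3,730.10
Payback = €18,800 / €3,730.10 = 5.04 years

5.04 years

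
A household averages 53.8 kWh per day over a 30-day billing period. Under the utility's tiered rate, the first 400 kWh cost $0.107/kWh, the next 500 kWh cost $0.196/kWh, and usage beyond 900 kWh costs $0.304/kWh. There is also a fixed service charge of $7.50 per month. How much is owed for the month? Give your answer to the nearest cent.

Usage = 53.8 kWh/day × 30 days = 1614 kWh
First 400 kWh × $0.107 = $42.80
Next 500 kWh × $0.196 = $98.00
Remaining 714 kWh × $0.304 = $217.06
Energy charge = $357.86; + service $7.50 = $365.36

$365.36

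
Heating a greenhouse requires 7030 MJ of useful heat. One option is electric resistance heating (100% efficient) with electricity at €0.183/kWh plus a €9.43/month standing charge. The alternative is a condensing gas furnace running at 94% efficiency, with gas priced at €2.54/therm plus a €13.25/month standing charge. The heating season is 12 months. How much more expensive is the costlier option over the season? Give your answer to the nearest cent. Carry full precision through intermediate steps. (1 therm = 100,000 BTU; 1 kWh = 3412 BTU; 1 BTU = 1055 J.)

Heat load = 7030 MJ = 7,030,000,000 J / 1055 = 6,663,507 BTU
Gas: input = 6,663,507 / 0.94 = 7,088,837 BTU = 70.89 therm → 70.89 × €2.54 = €180.06; + 12 × €13.25 standing = €339.06
Electric: 6,663,507 BTU / 3412 = 1,953 kWh → × €0.183 = €357.39; + 12 × €9.43 standing = €470.55
Difference = |€339.06 − €470.55| = €131.50

€131.50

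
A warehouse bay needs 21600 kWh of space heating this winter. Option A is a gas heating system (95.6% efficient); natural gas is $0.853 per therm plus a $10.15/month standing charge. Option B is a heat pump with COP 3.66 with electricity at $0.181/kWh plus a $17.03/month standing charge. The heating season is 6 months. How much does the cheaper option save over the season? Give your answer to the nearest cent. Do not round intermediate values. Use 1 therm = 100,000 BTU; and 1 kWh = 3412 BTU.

Heat load = 21600 kWh × 3412 = 73,699,200 BTU
Gas: input = 73,699,200 / 0.956 = 77,091,213 BTU = 770.9 therm → 770.9 × $0.853 = $657.59; + 6 × $10.15 standing = $718.49
Heat pump: 73,699,200 BTU / 3412 = 21,600 kWh heat; / 3.66 = 5,902 kWh in → × $0.181 = $1,068.20; + 6 × $17.03 standing = $1,170.38
Difference = |$718.49 − $1,170.38| = $451.89

$451.89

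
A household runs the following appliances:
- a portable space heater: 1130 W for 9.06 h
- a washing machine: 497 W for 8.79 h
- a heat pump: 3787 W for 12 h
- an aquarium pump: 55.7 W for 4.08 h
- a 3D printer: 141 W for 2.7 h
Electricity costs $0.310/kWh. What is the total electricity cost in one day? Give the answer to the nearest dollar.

$19

portable space heater: 1130 W × 9.06 h = 10,238 Wh = 10.24 kWh
washing machine: 497 W × 8.79 h = 4,369 Wh = 4.369 kWh
heat pump: 3787 W × 12 h = 45,444 Wh = 45.44 kWh
aquarium pump: 55.7 W × 4.08 h = 227 Wh = 0.2273 kWh
3D printer: 141 W × 2.7 h = 381 Wh = 0.3807 kWh
Total energy = 10.24 + 4.369 + 45.44 + 0.2273 + 0.3807 = 60.66 kWh
Cost = 60.66 kWh × $0.310 = $18.80 ≈ $19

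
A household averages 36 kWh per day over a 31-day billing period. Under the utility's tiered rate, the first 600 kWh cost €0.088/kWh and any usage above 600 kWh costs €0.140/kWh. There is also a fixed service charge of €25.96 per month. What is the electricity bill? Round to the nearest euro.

Usage = 36 kWh/day × 31 days = 1116 kWh
First 600 kWh × €0.088 = €52.80
Remaining 516 kWh × €0.140 = €72.24
Energy charge = €125.04; + service €25.96 = €151.00

€151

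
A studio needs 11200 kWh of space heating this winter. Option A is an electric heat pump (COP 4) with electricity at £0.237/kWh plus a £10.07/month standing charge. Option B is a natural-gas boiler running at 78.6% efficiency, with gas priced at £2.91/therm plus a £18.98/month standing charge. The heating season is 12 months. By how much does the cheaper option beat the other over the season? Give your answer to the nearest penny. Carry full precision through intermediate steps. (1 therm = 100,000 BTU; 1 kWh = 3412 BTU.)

Heat load = 11200 kWh × 3412 = 38,214,400 BTU
Gas: input = 38,214,400 / 0.786 = 48,618,830 BTU = 486.2 therm → 486.2 × £2.91 = £1,414.81; + 12 × £18.98 standing = £1,642.57
Heat pump: 38,214,400 BTU / 3412 = 11,200 kWh heat; / 4 = 2,800 kWh in → × £0.237 = £663.60; + 12 × £10.07 standing = £784.44
Difference = |£1,642.57 − £784.44| = £858.13

£858.13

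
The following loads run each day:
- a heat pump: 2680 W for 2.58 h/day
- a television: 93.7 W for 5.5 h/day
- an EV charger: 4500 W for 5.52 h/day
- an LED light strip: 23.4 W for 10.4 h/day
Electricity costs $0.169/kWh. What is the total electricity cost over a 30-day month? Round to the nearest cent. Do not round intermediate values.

$164.84

heat pump: 2680 W × 2.58 h × 30 d = 207,432 Wh = 207.4 kWh
television: 93.7 W × 5.5 h × 30 d = 15,460 Wh = 15.46 kWh
EV charger: 4500 W × 5.52 h × 30 d = 745,200 Wh = 745.2 kWh
LED light strip: 23.4 W × 10.4 h × 30 d = 7,301 Wh = 7.301 kWh
Total energy = 207.4 + 15.46 + 745.2 + 7.301 = 975.4 kWh
Cost = 975.4 kWh × $0.169 = $164.84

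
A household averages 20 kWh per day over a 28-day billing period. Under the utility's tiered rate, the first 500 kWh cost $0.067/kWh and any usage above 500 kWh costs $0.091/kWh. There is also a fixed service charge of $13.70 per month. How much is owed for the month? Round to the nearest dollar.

$53

Usage = 20 kWh/day × 28 days = 560 kWh
First 500 kWh × $0.067 = $33.50
Remaining 60 kWh × $0.091 = $5.46
Energy charge = $38.96; + service $13.70 = $52.66 ≈ $53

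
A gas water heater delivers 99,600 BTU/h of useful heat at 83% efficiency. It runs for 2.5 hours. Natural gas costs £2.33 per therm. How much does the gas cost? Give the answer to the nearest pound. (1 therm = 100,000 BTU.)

Heat delivered = 99,600 BTU/h × 2.5 h = 249,000 BTU
Gas input = 249,000 / 0.83 = 300,000 BTU
= 300,000 / 100,000 = 3 therm
Cost = 3 × £2.33/therm = £6.99 ≈ £7

£7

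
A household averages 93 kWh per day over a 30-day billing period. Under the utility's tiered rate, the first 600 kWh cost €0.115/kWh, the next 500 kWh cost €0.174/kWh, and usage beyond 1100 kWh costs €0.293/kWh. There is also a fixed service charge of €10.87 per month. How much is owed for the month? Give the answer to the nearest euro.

Usage = 93 kWh/day × 30 days = 2790 kWh
First 600 kWh × €0.115 = €69.00
Next 500 kWh × €0.174 = €87.00
Remaining 1690 kWh × €0.293 = €495.17
Energy charge = €651.17; + service €10.87 = €662.04 ≈ €662

€662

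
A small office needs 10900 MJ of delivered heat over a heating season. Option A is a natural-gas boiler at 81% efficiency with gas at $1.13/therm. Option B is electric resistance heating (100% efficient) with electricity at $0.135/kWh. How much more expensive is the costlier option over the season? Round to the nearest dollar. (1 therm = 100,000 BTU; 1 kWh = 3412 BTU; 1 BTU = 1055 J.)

$265

Heat load = 10900 MJ = 10,900,000,000 J / 1055 = 10,331,754 BTU
Gas: input = 10,331,754 / 0.810 = 12,755,251 BTU = 127.6 therm → 127.6 × $1.13 = $144.13
Electric: 10,331,754 BTU / 3412 = 3,028 kWh → × $0.135 = $408.79
Difference = |$144.13 − $408.79| = $264.65 ≈ $265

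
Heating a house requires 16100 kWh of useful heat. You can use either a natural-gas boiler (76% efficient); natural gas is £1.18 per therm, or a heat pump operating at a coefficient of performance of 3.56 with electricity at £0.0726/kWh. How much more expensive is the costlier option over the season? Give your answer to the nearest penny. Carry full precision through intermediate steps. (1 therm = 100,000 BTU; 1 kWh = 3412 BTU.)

£524.58

Heat load = 16100 kWh × 3412 = 54,933,200 BTU
Gas: input = 54,933,200 / 0.760 = 72,280,526 BTU = 722.8 therm → 722.8 × £1.18 = £852.91
Heat pump: 54,933,200 BTU / 3412 = 16,100 kWh heat; / 3.56 = 4,522 kWh in → × £0.0726 = £328.33
Difference = |£852.91 − £328.33| = £524.58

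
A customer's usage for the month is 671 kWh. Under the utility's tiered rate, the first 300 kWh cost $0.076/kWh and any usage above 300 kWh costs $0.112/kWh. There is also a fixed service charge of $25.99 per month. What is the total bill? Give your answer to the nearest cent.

$90.34

First 300 kWh × $0.076 = $22.80
Remaining 371 kWh × $0.112 = $41.55
Energy charge = $64.35; + service $25.99 = $90.34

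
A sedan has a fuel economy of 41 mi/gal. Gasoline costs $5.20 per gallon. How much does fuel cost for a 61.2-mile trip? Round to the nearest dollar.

$8

Fuel = 61.2 mi / 41 mpg = 1.493 gal
Cost = 1.493 gal × $5.20/gal = $7.76 ≈ $8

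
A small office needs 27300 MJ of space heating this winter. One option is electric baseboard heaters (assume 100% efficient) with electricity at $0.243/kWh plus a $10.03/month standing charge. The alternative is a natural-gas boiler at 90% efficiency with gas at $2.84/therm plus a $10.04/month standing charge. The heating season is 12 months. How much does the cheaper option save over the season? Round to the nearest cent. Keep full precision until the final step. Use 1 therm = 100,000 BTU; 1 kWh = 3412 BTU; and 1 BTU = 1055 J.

$1026.25

Heat load = 27300 MJ = 27,300,000,000 J / 1055 = 25,876,777 BTU
Gas: input = 25,876,777 / 0.90 = 28,751,975 BTU = 287.5 therm → 287.5 × $2.84 = $816.56; + 12 × $10.04 standing = $937.04
Electric: 25,876,777 BTU / 3412 = 7,584 kWh → × $0.243 = $1,842.92; + 12 × $10.03 standing = $1,963.28
Difference = |$937.04 − $1,963.28| = $1,026.25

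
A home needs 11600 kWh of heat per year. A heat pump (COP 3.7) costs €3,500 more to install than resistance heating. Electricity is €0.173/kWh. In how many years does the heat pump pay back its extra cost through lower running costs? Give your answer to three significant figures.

Resistance: 11600 kWh × €0.173 = €2,006.80/yr
Heat pump: 11600 / 3.7 = 3135 kWh in → × €0.173 = €542.38/yr
Annual savings = €1,464.42
Payback = €3,500 / €1,464.42 = 2.39 years

2.39 years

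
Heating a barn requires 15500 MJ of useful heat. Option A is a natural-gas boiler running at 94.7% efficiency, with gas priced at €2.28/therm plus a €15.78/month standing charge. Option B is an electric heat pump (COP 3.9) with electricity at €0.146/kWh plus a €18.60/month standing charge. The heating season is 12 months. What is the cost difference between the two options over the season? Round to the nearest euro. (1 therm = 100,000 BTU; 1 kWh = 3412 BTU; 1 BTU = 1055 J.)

Heat load = 15500 MJ = 15,500,000,000 J / 1055 = 14,691,943 BTU
Gas: input = 14,691,943 / 0.947 = 15,514,195 BTU = 155.1 therm → 155.1 × €2.28 = €353.72; + 12 × €15.78 standing = €543.08
Heat pump: 14,691,943 BTU / 3412 = 4,306 kWh heat; / 3.9 = 1,104 kWh in → × €0.146 = €161.20; + 12 × €18.60 standing = €384.40
Difference = |€543.08 − €384.40| = €158.69 ≈ €159

€159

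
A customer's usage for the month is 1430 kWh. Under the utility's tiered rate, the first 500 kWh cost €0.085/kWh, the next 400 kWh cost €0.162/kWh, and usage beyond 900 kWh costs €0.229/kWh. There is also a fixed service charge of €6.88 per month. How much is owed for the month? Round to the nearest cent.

€235.55

First 500 kWh × €0.085 = €42.50
Next 400 kWh × €0.162 = €64.80
Remaining 530 kWh × €0.229 = €121.37
Energy charge = €228.67; + service €6.88 = €235.55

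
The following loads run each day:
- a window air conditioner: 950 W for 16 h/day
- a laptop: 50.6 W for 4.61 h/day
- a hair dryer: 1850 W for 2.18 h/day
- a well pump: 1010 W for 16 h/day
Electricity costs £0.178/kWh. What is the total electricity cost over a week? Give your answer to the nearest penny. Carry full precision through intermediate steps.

£44.39

window air conditioner: 950 W × 16 h × 7 d = 106,400 Wh = 106.4 kWh
laptop: 50.6 W × 4.61 h × 7 d = 1,633 Wh = 1.633 kWh
hair dryer: 1850 W × 2.18 h × 7 d = 28,231 Wh = 28.23 kWh
well pump: 1010 W × 16 h × 7 d = 113,120 Wh = 113.1 kWh
Total energy = 106.4 + 1.633 + 28.23 + 113.1 = 249.4 kWh
Cost = 249.4 kWh × £0.178 = £44.39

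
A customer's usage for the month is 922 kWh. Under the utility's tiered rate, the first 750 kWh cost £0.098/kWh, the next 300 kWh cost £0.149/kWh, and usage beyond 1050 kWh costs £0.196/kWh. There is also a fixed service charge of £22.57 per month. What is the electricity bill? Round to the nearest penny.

£121.70

First 750 kWh × £0.098 = £73.50
Next 172 kWh × £0.149 = £25.63
Remaining tier: 0 kWh (not reached)
Energy charge = £99.13; + service £22.57 = £121.70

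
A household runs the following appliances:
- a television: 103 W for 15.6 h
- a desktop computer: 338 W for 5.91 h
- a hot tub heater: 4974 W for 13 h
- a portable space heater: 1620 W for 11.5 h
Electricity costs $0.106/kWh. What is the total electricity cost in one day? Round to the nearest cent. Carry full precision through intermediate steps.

television: 103 W × 15.6 h = 1,607 Wh = 1.607 kWh
desktop computer: 338 W × 5.91 h = 1,998 Wh = 1.998 kWh
hot tub heater: 4974 W × 13 h = 64,662 Wh = 64.66 kWh
portable space heater: 1620 W × 11.5 h = 18,630 Wh = 18.63 kWh
Total energy = 1.607 + 1.998 + 64.66 + 18.63 = 86.9 kWh
Cost = 86.9 kWh × $0.106 = $9.21

$9.21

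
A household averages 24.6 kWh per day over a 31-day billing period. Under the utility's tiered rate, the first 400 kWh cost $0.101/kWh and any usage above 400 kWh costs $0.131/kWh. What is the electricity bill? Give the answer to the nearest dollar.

$88

Usage = 24.6 kWh/day × 31 days = 762.6 kWh
First 400 kWh × $0.101 = $40.40
Remaining 362.6 kWh × $0.131 = $47.50
Total = $87.90 ≈ $88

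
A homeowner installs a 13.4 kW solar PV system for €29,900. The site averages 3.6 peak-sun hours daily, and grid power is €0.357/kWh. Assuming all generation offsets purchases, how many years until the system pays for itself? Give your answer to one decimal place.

4.8 years

Daily generation = 13.4 kW × 3.6 h = 48.24 kWh
Annual generation = 48.24 × 365 = 17608 kWh
Annual savings = 17608 × €0.357 = €6,285.91
Payback = €29,900 / €6,285.91 = 4.76 years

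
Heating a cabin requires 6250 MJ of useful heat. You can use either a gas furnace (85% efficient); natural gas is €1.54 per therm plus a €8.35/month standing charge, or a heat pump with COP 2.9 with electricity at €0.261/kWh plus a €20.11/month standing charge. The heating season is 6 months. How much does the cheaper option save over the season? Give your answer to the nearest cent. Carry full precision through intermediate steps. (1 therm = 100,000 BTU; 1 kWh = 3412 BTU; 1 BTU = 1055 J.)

Heat load = 6250 MJ = 6,250,000,000 J / 1055 = 5,924,171 BTU
Gas: input = 5,924,171 / 0.85 = 6,969,612 BTU = 69.7 therm → 69.7 × €1.54 = €107.33; + 6 × €8.35 standing = €157.43
Heat pump: 5,924,171 BTU / 3412 = 1,736 kWh heat; / 2.9 = 598.7 kWh in → × €0.261 = €156.26; + 6 × €20.11 standing = €276.92
Difference = |€157.43 − €276.92| = €119.49

€119.49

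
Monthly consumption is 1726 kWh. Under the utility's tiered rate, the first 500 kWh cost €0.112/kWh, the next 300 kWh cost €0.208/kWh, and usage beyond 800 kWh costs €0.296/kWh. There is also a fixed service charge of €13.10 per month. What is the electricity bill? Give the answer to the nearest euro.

First 500 kWh × €0.112 = €56.00
Next 300 kWh × €0.208 = €62.40
Remaining 926 kWh × €0.296 = €274.10
Energy charge = €392.50; + service €13.10 = €405.60 ≈ €406

€406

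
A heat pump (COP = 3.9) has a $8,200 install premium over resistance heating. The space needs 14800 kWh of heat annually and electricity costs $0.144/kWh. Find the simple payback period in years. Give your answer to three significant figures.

Resistance: 14800 kWh × $0.144 = $2,131.20/yr
Heat pump: 14800 / 3.9 = 3795 kWh in → × $0.144 = $546.46/yr
Annual savings = $1,584.74
Payback = $8,200 / $1,584.74 = 5.17 years

5.17 years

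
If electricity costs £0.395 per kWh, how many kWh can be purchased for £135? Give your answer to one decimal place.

341.8 kWh

£135 / £0.395 per kWh = 341.8 kWh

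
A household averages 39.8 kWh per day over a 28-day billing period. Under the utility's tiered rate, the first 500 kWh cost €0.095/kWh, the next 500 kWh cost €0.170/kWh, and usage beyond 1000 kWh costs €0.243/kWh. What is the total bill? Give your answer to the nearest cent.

Usage = 39.8 kWh/day × 28 days = 1114.4 kWh
First 500 kWh × €0.095 = €47.50
Next 500 kWh × €0.170 = €85.00
Remaining 114.4 kWh × €0.243 = €27.80
Total = €160.30

€160.30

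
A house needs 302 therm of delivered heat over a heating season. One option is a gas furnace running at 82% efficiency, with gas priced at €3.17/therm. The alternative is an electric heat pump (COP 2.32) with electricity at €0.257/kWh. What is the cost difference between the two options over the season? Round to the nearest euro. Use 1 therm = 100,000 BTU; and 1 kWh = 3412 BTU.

Heat load = 302 therm × 100,000 = 30,200,000 BTU
Gas: input = 30,200,000 / 0.82 = 36,829,268 BTU = 368.3 therm → 368.3 × €3.17 = €1,167.49
Heat pump: 30,200,000 BTU / 3412 = 8,851 kWh heat; / 2.32 = 3,815 kWh in → × €0.257 = €980.49
Difference = |€1,167.49 − €980.49| = €187.00

€187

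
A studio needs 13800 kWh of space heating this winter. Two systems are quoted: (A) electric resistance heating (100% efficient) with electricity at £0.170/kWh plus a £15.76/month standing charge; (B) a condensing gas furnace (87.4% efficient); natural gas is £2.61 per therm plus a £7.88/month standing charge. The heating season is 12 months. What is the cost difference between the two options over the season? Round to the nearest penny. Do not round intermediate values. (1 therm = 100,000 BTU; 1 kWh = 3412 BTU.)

Heat load = 13800 kWh × 3412 = 47,085,600 BTU
Gas: input = 47,085,600 / 0.874 = 53,873,684 BTU = 538.7 therm → 538.7 × £2.61 = £1,406.10; + 12 × £7.88 standing = £1,500.66
Electric: 47,085,600 BTU / 3412 = 13,800 kWh → × £0.170 = £2,346.00; + 12 × £15.76 standing = £2,535.12
Difference = |£1,500.66 − £2,535.12| = £1,034.46

£1034.46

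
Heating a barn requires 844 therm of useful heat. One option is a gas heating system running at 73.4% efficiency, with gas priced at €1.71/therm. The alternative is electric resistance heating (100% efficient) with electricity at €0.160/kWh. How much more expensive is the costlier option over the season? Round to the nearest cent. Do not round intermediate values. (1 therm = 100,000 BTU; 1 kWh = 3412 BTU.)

€1991.53

Heat load = 844 therm × 100,000 = 84,400,000 BTU
Gas: input = 84,400,000 / 0.734 = 114,986,376 BTU = 1,150 therm → 1,150 × €1.71 = €1,966.27
Electric: 84,400,000 BTU / 3412 = 24,740 kWh → × €0.160 = €3,957.80
Difference = |€1,966.27 − €3,957.80| = €1,991.53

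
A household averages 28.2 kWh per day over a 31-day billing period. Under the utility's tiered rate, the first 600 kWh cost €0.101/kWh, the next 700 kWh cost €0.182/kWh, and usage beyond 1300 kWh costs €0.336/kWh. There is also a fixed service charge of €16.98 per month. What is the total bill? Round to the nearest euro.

€127

Usage = 28.2 kWh/day × 31 days = 874.2 kWh
First 600 kWh × €0.101 = €60.60
Next 274.2 kWh × €0.182 = €49.90
Remaining tier: 0 kWh (not reached)
Energy charge = €110.50; + service €16.98 = €127.48 ≈ €127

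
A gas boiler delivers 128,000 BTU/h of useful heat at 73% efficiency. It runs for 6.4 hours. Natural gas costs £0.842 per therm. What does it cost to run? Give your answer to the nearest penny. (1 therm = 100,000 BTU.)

£9.45

Heat delivered = 128,000 BTU/h × 6.4 h = 819,200 BTU
Gas input = 819,200 / 0.730 = 1,122,192 BTU
= 1,122,192 / 100,000 = 11.22 therm
Cost = 11.22 × £0.842/therm = £9.45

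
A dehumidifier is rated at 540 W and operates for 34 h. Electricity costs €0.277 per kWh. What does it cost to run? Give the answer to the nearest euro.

€5

Energy = 540 W × 34 h = 18,360 Wh = 18.36 kWh
Cost = 18.36 kWh × €0.277/kWh = €5.09 ≈ €5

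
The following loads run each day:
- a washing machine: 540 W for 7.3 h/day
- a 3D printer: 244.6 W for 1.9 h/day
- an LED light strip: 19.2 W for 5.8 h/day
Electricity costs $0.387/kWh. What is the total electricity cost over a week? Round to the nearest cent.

$12.24

washing machine: 540 W × 7.3 h × 7 d = 27,594 Wh = 27.59 kWh
3D printer: 244.6 W × 1.9 h × 7 d = 3,253 Wh = 3.253 kWh
LED light strip: 19.2 W × 5.8 h × 7 d = 780 Wh = 0.7795 kWh
Total energy = 27.59 + 3.253 + 0.7795 = 31.63 kWh
Cost = 31.63 kWh × $0.387 = $12.24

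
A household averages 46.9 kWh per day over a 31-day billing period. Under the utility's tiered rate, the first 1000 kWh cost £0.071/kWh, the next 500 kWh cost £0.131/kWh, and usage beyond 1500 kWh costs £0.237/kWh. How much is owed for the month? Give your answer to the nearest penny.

£130.46

Usage = 46.9 kWh/day × 31 days = 1453.9 kWh
First 1000 kWh × £0.071 = £71.00
Next 453.9 kWh × £0.131 = £59.46
Remaining tier: 0 kWh (not reached)
Total = £130.46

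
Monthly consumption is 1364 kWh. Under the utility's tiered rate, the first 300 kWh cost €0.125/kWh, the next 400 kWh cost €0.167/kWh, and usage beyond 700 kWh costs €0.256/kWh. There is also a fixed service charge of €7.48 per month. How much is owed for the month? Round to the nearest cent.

First 300 kWh × €0.125 = €37.50
Next 400 kWh × €0.167 = €66.80
Remaining 664 kWh × €0.256 = €169.98
Energy charge = €274.28; + service €7.48 = €281.76

€281.76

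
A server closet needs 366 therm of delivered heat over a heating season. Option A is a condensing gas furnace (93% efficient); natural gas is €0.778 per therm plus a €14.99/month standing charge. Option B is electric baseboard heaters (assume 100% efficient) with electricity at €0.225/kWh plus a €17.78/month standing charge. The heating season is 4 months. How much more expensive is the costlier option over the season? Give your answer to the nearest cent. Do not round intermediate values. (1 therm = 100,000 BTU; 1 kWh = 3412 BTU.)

€2118.52

Heat load = 366 therm × 100,000 = 36,600,000 BTU
Gas: input = 36,600,000 / 0.93 = 39,354,839 BTU = 393.5 therm → 393.5 × €0.778 = €306.18; + 4 × €14.99 standing = €366.14
Electric: 36,600,000 BTU / 3412 = 10,730 kWh → × €0.225 = €2,413.54; + 4 × €17.78 standing = €2,484.66
Difference = |€366.14 − €2,484.66| = €2,118.52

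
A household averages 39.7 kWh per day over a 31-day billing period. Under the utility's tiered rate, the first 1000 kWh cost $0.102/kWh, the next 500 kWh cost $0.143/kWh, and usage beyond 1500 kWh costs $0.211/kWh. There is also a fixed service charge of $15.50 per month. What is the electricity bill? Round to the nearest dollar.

Usage = 39.7 kWh/day × 31 days = 1230.7 kWh
First 1000 kWh × $0.102 = $102.00
Next 230.7 kWh × $0.143 = $32.99
Remaining tier: 0 kWh (not reached)
Energy charge = $134.99; + service $15.50 = $150.49 ≈ $150

$150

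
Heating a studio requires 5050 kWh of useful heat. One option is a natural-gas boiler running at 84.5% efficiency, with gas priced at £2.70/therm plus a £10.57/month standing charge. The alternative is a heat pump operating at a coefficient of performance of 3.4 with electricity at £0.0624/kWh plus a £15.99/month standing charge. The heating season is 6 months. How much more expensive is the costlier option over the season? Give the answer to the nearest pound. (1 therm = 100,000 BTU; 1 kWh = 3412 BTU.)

Heat load = 5050 kWh × 3412 = 17,230,600 BTU
Gas: input = 17,230,600 / 0.845 = 20,391,243 BTU = 203.9 therm → 203.9 × £2.70 = £550.56; + 6 × £10.57 standing = £613.98
Heat pump: 17,230,600 BTU / 3412 = 5,050 kWh heat; / 3.4 = 1,485 kWh in → × £0.0624 = £92.68; + 6 × £15.99 standing = £188.62
Difference = |£613.98 − £188.62| = £425.36 ≈ £425

£425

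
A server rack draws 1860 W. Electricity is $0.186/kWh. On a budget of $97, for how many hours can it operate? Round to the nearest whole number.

280 h

Energy budget = $97 / $0.186 per kWh = 521.5 kWh = 521,505 Wh
Runtime = 521,505 Wh / 1860 W = 280.4 h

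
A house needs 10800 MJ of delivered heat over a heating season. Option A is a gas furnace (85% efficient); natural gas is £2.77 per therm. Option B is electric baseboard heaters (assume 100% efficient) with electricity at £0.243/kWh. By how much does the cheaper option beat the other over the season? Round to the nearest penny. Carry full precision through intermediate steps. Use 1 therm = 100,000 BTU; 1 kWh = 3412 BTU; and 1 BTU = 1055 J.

Heat load = 10800 MJ = 10,800,000,000 J / 1055 = 10,236,967 BTU
Gas: input = 10,236,967 / 0.850 = 12,043,490 BTU = 120.4 therm → 120.4 × £2.77 = £333.60
Electric: 10,236,967 BTU / 3412 = 3,000 kWh → × £0.243 = £729.07
Difference = |£333.60 − £729.07| = £395.46

£395.46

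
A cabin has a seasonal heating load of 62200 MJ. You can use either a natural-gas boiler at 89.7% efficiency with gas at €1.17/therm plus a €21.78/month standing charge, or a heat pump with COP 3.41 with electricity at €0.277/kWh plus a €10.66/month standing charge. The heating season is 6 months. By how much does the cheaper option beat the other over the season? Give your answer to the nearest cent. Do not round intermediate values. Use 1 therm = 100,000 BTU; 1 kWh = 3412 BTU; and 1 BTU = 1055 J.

€567.91

Heat load = 62200 MJ = 62,200,000,000 J / 1055 = 58,957,346 BTU
Gas: input = 58,957,346 / 0.897 = 65,727,253 BTU = 657.3 therm → 657.3 × €1.17 = €769.01; + 6 × €21.78 standing = €899.69
Heat pump: 58,957,346 BTU / 3412 = 17,280 kWh heat; / 3.41 = 5,067 kWh in → × €0.277 = €1,403.64; + 6 × €10.66 standing = €1,467.60
Difference = |€899.69 − €1,467.60| = €567.91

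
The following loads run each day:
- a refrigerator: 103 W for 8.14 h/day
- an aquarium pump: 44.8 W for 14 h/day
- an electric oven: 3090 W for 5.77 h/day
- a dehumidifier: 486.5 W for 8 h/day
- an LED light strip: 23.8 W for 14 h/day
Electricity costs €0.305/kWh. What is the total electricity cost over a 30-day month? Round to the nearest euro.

€215

refrigerator: 103 W × 8.14 h × 30 d = 25,153 Wh = 25.15 kWh
aquarium pump: 44.8 W × 14 h × 30 d = 18,816 Wh = 18.82 kWh
electric oven: 3090 W × 5.77 h × 30 d = 534,879 Wh = 534.9 kWh
dehumidifier: 486.5 W × 8 h × 30 d = 116,760 Wh = 116.8 kWh
LED light strip: 23.8 W × 14 h × 30 d = 9,996 Wh = 9.996 kWh
Total energy = 25.15 + 18.82 + 534.9 + 116.8 + 9.996 = 705.6 kWh
Cost = 705.6 kWh × €0.305 = €215.21 ≈ €215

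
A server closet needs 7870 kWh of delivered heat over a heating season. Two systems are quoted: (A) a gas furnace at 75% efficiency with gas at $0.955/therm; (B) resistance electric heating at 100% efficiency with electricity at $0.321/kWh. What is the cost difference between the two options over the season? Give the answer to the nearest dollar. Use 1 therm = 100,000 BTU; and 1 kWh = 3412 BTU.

Heat load = 7870 kWh × 3412 = 26,852,440 BTU
Gas: input = 26,852,440 / 0.75 = 35,803,253 BTU = 358 therm → 358 × $0.955 = $341.92
Electric: 26,852,440 BTU / 3412 = 7,870 kWh → × $0.321 = $2,526.27
Difference = |$341.92 − $2,526.27| = $2,184.35 ≈ $2184

$2184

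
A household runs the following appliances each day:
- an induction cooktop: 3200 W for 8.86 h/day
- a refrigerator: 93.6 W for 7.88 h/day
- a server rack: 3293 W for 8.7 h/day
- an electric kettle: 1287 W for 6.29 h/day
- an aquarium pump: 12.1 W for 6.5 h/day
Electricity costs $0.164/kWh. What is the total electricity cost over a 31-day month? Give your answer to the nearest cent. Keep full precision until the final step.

$335.10

induction cooktop: 3200 W × 8.86 h × 31 d = 878,912 Wh = 878.9 kWh
refrigerator: 93.6 W × 7.88 h × 31 d = 22,865 Wh = 22.86 kWh
server rack: 3293 W × 8.7 h × 31 d = 888,122 Wh = 888.1 kWh
electric kettle: 1287 W × 6.29 h × 31 d = 250,952 Wh = 251 kWh
aquarium pump: 12.1 W × 6.5 h × 31 d = 2,438 Wh = 2.438 kWh
Total energy = 878.9 + 22.86 + 888.1 + 251 + 2.438 = 2,043 kWh
Cost = 2,043 kWh × $0.164 = $335.10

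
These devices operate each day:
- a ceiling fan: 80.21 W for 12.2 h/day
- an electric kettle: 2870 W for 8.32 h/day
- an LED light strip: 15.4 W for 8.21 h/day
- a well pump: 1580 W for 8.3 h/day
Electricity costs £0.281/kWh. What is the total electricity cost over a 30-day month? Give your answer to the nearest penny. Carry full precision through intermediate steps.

£321.16

ceiling fan: 80.21 W × 12.2 h × 30 d = 29,357 Wh = 29.36 kWh
electric kettle: 2870 W × 8.32 h × 30 d = 716,352 Wh = 716.4 kWh
LED light strip: 15.4 W × 8.21 h × 30 d = 3,793 Wh = 3.793 kWh
well pump: 1580 W × 8.3 h × 30 d = 393,420 Wh = 393.4 kWh
Total energy = 29.36 + 716.4 + 3.793 + 393.4 = 1,143 kWh
Cost = 1,143 kWh × £0.281 = £321.16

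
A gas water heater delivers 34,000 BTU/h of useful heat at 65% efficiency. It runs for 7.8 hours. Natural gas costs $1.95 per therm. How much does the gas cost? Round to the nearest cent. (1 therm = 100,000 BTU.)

$7.96

Heat delivered = 34,000 BTU/h × 7.8 h = 265,200 BTU
Gas input = 265,200 / 0.65 = 408,000 BTU
= 408,000 / 100,000 = 4.08 therm
Cost = 4.08 × $1.95/therm = $7.96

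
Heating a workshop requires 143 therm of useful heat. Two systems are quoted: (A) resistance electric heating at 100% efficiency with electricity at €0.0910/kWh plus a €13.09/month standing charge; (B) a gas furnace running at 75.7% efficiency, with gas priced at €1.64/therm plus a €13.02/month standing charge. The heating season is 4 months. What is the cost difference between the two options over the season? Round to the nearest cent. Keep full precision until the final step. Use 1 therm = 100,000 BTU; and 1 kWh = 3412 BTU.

Heat load = 143 therm × 100,000 = 14,300,000 BTU
Gas: input = 14,300,000 / 0.757 = 18,890,357 BTU = 188.9 therm → 188.9 × €1.64 = €309.80; + 4 × €13.02 standing = €361.88
Electric: 14,300,000 BTU / 3412 = 4,191 kWh → × €0.0910 = €381.39; + 4 × €13.09 standing = €433.75
Difference = |€361.88 − €433.75| = €71.87

€71.87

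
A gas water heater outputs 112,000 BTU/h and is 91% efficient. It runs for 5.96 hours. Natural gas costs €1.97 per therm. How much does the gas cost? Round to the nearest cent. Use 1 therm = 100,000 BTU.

Heat delivered = 112,000 BTU/h × 5.96 h = 667,520 BTU
Gas input = 667,520 / 0.91 = 733,538 BTU
= 733,538 / 100,000 = 7.335 therm
Cost = 7.335 × €1.97/therm = €14.45

€14.45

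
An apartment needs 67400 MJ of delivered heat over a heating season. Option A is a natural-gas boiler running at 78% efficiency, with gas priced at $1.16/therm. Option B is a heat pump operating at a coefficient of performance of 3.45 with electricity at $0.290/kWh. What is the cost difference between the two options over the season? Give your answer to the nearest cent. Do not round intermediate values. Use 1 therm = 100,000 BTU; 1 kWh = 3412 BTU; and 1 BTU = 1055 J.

$623.80

Heat load = 67400 MJ = 67,400,000,000 J / 1055 = 63,886,256 BTU
Gas: input = 63,886,256 / 0.78 = 81,905,456 BTU = 819.1 therm → 819.1 × $1.16 = $950.10
Heat pump: 63,886,256 BTU / 3412 = 18,720 kWh heat; / 3.45 = 5,427 kWh in → × $0.290 = $1,573.90
Difference = |$950.10 − $1,573.90| = $623.80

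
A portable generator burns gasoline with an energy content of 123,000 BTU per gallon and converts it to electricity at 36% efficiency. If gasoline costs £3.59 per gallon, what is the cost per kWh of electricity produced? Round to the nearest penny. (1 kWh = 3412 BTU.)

Electrical output per gallon = 123,000 BTU × 0.36 / 3412 BTU/kWh = 12.98 kWh
Cost per kWh = £3.59 / 12.98 kWh = £0.277

£0.28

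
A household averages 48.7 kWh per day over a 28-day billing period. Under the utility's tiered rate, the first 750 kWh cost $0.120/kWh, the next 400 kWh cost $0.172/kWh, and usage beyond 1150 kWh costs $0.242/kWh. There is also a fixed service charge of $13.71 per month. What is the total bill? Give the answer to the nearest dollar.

$224

Usage = 48.7 kWh/day × 28 days = 1363.6 kWh
First 750 kWh × $0.120 = $90.00
Next 400 kWh × $0.172 = $68.80
Remaining 213.6 kWh × $0.242 = $51.69
Energy charge = $210.49; + service $13.71 = $224.20 ≈ $224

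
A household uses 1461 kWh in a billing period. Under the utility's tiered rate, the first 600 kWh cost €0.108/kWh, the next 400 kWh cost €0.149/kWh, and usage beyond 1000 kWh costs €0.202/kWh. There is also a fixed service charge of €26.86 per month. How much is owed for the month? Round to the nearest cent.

First 600 kWh × €0.108 = €64.80
Next 400 kWh × €0.149 = €59.60
Remaining 461 kWh × €0.202 = €93.12
Energy charge = €217.52; + service €26.86 = €244.38

€244.38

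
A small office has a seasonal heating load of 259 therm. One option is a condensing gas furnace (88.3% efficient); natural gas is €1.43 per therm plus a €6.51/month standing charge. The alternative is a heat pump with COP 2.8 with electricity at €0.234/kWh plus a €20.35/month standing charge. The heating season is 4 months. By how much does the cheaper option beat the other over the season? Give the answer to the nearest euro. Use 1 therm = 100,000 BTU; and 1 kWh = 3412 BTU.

Heat load = 259 therm × 100,000 = 25,900,000 BTU
Gas: input = 25,900,000 / 0.883 = 29,331,823 BTU = 293.3 therm → 293.3 × €1.43 = €419.45; + 4 × €6.51 standing = €445.49
Heat pump: 25,900,000 BTU / 3412 = 7,591 kWh heat; / 2.8 = 2,711 kWh in → × €0.234 = €634.38; + 4 × €20.35 standing = €715.78
Difference = |€445.49 − €715.78| = €270.29 ≈ €270

€270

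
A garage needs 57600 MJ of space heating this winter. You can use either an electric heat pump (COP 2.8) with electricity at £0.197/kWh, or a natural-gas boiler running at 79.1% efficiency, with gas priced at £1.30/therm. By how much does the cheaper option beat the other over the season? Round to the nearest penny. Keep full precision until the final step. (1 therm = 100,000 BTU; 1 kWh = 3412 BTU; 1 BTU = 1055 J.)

£228.52

Heat load = 57600 MJ = 57,600,000,000 J / 1055 = 54,597,156 BTU
Gas: input = 54,597,156 / 0.791 = 69,022,954 BTU = 690.2 therm → 690.2 × £1.30 = £897.30
Heat pump: 54,597,156 BTU / 3412 = 16,000 kWh heat; / 2.8 = 5,715 kWh in → × £0.197 = £1,125.82
Difference = |£897.30 − £1,125.82| = £228.52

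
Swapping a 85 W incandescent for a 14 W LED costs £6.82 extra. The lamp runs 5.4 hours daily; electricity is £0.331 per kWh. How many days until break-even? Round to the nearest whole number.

Power saved = 85 − 14 = 71 W
Daily energy saved = 71 W × 5.4 h = 383.4 Wh = 0.3834 kWh
Daily savings = 0.3834 × £0.331 = £0.1269
Payback = £6.82 / £0.1269 per day = 53.74 days

54 days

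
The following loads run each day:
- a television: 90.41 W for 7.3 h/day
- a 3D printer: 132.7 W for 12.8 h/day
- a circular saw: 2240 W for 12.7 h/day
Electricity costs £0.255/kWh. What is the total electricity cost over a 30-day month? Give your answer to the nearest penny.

£235.67

television: 90.41 W × 7.3 h × 30 d = 19,800 Wh = 19.8 kWh
3D printer: 132.7 W × 12.8 h × 30 d = 50,957 Wh = 50.96 kWh
circular saw: 2240 W × 12.7 h × 30 d = 853,440 Wh = 853.4 kWh
Total energy = 19.8 + 50.96 + 853.4 = 924.2 kWh
Cost = 924.2 kWh × £0.255 = £235.67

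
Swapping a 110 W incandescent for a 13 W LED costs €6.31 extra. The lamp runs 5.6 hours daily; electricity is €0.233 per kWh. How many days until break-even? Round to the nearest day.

Power saved = 110 − 13 = 97 W
Daily energy saved = 97 W × 5.6 h = 543.2 Wh = 0.5432 kWh
Daily savings = 0.5432 × €0.233 = €0.1266
Payback = €6.31 / €0.1266 per day = 49.86 days

50 days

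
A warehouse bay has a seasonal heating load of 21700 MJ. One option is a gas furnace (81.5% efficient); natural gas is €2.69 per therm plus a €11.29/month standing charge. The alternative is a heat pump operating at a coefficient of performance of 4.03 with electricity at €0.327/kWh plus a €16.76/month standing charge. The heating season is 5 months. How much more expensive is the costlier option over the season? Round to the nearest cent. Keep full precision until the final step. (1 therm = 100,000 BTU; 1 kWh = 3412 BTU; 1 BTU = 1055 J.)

Heat load = 21700 MJ = 21,700,000,000 J / 1055 = 20,568,720 BTU
Gas: input = 20,568,720 / 0.815 = 25,237,694 BTU = 252.4 therm → 252.4 × €2.69 = €678.89; + 5 × €11.29 standing = €735.34
Heat pump: 20,568,720 BTU / 3412 = 6,028 kWh heat; / 4.03 = 1,496 kWh in → × €0.327 = €489.15; + 5 × €16.76 standing = €572.95
Difference = |€735.34 − €572.95| = €162.40

€162.40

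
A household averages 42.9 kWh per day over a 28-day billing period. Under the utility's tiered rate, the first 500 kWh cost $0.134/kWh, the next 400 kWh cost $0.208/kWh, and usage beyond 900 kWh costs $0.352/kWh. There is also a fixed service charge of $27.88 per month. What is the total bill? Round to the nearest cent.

Usage = 42.9 kWh/day × 28 days = 1201.2 kWh
First 500 kWh × $0.134 = $67.00
Next 400 kWh × $0.208 = $83.20
Remaining 301.2 kWh × $0.352 = $106.02
Energy charge = $256.22; + service $27.88 = $284.10

$284.10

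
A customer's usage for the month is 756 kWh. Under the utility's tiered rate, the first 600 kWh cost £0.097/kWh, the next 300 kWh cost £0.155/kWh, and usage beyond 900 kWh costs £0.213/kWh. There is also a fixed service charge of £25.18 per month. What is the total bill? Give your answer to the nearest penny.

First 600 kWh × £0.097 = £58.20
Next 156 kWh × £0.155 = £24.18
Remaining tier: 0 kWh (not reached)
Energy charge = £82.38; + service £25.18 = £107.56

£107.56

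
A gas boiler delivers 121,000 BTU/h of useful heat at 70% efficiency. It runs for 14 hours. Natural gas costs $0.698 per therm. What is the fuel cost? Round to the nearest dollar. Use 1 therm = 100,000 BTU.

Heat delivered = 121,000 BTU/h × 14 h = 1,694,000 BTU
Gas input = 1,694,000 / 0.70 = 2,420,000 BTU
= 2,420,000 / 100,000 = 24.2 therm
Cost = 24.2 × $0.698/therm = $16.89 ≈ $17

$17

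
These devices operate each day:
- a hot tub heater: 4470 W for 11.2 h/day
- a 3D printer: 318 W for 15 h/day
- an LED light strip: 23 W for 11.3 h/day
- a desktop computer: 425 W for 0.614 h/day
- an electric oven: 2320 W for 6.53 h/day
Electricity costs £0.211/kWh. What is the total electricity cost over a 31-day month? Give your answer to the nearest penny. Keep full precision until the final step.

£461.17

hot tub heater: 4470 W × 11.2 h × 31 d = 1,551,984 Wh = 1,552 kWh
3D printer: 318 W × 15 h × 31 d = 147,870 Wh = 147.9 kWh
LED light strip: 23 W × 11.3 h × 31 d = 8,057 Wh = 8.057 kWh
desktop computer: 425 W × 0.614 h × 31 d = 8,089 Wh = 8.089 kWh
electric oven: 2320 W × 6.53 h × 31 d = 469,638 Wh = 469.6 kWh
Total energy = 1,552 + 147.9 + 8.057 + 8.089 + 469.6 = 2,186 kWh
Cost = 2,186 kWh × £0.211 = £461.17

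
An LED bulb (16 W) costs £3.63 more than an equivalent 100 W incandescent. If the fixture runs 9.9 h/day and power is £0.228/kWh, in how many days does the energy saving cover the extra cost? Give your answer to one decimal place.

Power saved = 100 − 16 = 84 W
Daily energy saved = 84 W × 9.9 h = 831.6 Wh = 0.8316 kWh
Daily savings = 0.8316 × £0.228 = £0.1896
Payback = £3.63 / £0.1896 per day = 19.15 days

19.1 days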